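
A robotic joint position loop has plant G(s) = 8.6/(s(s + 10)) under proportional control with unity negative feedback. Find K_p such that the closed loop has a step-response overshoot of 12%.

From %OS = 100·exp(−πζ/√(1−ζ²)) = 12%, ζ = −ln(0.12)/√(π²+ln²(0.12)) = 0.5594.
Characteristic equation s² + 10s + 8.6K_p = 0 gives ζ = 10/(2√(8.6K_p)).
Setting ζ = 0.5594: √(8.6K_p) = 10/(2·0.5594) = 8.938, so K_p = 79.89/8.6 = 9.29.

K_p = 9.29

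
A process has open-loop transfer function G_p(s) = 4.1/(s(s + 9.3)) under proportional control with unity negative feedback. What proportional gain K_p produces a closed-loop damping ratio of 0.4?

Closed-loop characteristic equation: s² + 9.3s + K_p·4.1 = 0.
So ω_n = √(4.1K_p) and 2ζω_n = 9.3, giving ζ = 9.3/(2√(4.1K_p)).
Setting ζ = 0.4: √(4.1K_p) = 9.3/(2·0.4) = 11.62, so K_p = 135.1/4.1 = 33.

K_p = 33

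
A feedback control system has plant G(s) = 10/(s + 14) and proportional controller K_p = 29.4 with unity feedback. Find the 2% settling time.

T_s ≈ 0.013 s

Closed-loop transfer function: T(s) = K_p·G(s)/(1 + K_p·G(s)) = 294/(s + 14 + 294) = 294/(s + 308).
Time constant τ = 1/308 = 0.003247 s, so the 2% settling time is about 4τ = 0.013 s.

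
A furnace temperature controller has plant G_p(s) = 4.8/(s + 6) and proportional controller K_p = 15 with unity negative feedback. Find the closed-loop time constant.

τ = 0.0128 s

Closed-loop transfer function: T(s) = K_p·G_p(s)/(1 + K_p·G_p(s)) = 72/(s + 6 + 72) = 72/(s + 78).
Time constant τ = 1/78 = 0.0128 s.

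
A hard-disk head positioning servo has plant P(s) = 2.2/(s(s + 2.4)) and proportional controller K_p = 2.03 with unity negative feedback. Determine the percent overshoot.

11.4%

The closed-loop denominator s² + 2.4s + 4.466 gives ω_n = √4.466 = 2.113 and ζ = 2.4/(2ω_n) = 0.5678.
%OS = 100·exp(−πζ/√(1−ζ²)) = 100·exp(−π·0.5678/√0.6776) = 11.4%.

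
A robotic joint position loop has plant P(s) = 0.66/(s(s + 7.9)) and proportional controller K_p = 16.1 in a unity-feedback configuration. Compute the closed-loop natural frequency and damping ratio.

1 + K_p·P(s) = 0 gives s² + 7.9s + 10.63 = 0.
So ω_n² = 10.63 ⇒ ω_n = 3.26 rad/s, and ζ = 7.9/(2ω_n) = 1.21.

ω_n = 3.26 rad/s, ζ = 1.21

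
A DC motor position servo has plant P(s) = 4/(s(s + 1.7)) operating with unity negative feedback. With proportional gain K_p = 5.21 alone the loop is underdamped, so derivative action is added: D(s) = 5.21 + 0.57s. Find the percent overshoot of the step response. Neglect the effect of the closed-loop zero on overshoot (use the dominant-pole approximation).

Forward path: (5.21 + 0.57s)·4/(s(s+1.7)). The closed-loop characteristic equation is s² + (1.7 + 4·0.57)s + 4·5.21 = 0.
That is s² + 3.98s + 20.84 = 0, so ω_n = 4.565 rad/s and ζ = 3.98/(2·4.565) = 0.4359.
%OS = 100·exp(−πζ/√(1−ζ²)) = 21.8%.

21.8%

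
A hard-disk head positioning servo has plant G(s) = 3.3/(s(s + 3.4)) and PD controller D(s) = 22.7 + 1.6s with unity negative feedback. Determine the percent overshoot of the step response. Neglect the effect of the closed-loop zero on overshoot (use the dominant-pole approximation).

Forward path: (22.7 + 1.6s)·3.3/(s(s+3.4)). The closed-loop characteristic equation is s² + (3.4 + 3.3·1.6)s + 3.3·22.7 = 0.
That is s² + 8.68s + 74.91 = 0, so ω_n = 8.655 rad/s and ζ = 8.68/(2·8.655) = 0.5014.
%OS = 100·exp(−πζ/√(1−ζ²)) = 16.2%.

16.2%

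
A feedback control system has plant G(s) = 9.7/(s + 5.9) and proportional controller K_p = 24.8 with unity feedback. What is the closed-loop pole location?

s = -246.5

Closed-loop transfer function: T(s) = K_p·G(s)/(1 + K_p·G(s)) = 240.6/(s + 5.9 + 240.6) = 240.6/(s + 246.5).
The closed-loop pole is at s = −246.5.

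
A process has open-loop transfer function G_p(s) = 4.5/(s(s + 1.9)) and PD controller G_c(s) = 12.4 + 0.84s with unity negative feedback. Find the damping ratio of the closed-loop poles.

ζ = 0.38

Forward path: (12.4 + 0.84s)·4.5/(s(s+1.9)). The closed-loop characteristic equation is s² + (1.9 + 4.5·0.84)s + 4.5·12.4 = 0.
That is s² + 5.68s + 55.8 = 0, so ω_n = 7.47 rad/s and ζ = 5.68/(2·7.47) = 0.3802.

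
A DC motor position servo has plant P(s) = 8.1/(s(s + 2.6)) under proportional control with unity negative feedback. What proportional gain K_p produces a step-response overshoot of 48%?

From %OS = 100·exp(−πζ/√(1−ζ²)) = 48%, ζ = −ln(0.48)/√(π²+ln²(0.48)) = 0.2275.
Characteristic equation s² + 2.6s + 8.1K_p = 0 gives ζ = 2.6/(2√(8.1K_p)).
Setting ζ = 0.2275: √(8.1K_p) = 2.6/(2·0.2275) = 5.714, so K_p = 32.65/8.1 = 4.03.

K_p = 4.03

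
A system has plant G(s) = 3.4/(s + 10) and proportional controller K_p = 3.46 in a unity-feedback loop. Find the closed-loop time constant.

Closed-loop transfer function: T(s) = K_p·G(s)/(1 + K_p·G(s)) = 11.76/(s + 10 + 11.76) = 11.76/(s + 21.76).
Time constant τ = 1/21.76 = 0.0459 s.

τ = 0.0459 s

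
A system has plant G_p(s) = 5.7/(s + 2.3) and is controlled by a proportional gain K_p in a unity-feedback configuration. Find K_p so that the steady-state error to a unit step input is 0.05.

K_p = 7.67

The loop is type 0, so e_ss(step) = 1/(1 + K_pos) with K_pos = K_p·G_p(0).
G_p(0) = 2.478. Require 1/(1 + K_p·2.478) = 0.05, so 1 + 2.478·K_p = 20.
K_p = (20 − 1)/2.478 = 7.67.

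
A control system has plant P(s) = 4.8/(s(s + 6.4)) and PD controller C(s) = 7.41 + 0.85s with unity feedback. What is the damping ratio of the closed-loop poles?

ζ = 0.879

Forward path: (7.41 + 0.85s)·4.8/(s(s+6.4)). The closed-loop characteristic equation is s² + (6.4 + 4.8·0.85)s + 4.8·7.41 = 0.
That is s² + 10.48s + 35.57 = 0, so ω_n = 5.964 rad/s and ζ = 10.48/(2·5.964) = 0.8786.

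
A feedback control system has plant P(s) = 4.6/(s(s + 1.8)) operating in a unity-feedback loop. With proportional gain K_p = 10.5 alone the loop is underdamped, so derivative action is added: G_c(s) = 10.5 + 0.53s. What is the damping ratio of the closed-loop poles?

ζ = 0.305

Forward path: (10.5 + 0.53s)·4.6/(s(s+1.8)). The closed-loop characteristic equation is s² + (1.8 + 4.6·0.53)s + 4.6·10.5 = 0.
That is s² + 4.238s + 48.3 = 0, so ω_n = 6.95 rad/s and ζ = 4.238/(2·6.95) = 0.3049.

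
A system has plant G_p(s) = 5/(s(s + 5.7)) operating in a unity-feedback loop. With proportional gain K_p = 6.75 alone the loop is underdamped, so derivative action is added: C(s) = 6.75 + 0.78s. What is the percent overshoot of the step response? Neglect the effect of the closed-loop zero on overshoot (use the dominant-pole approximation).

Forward path: (6.75 + 0.78s)·5/(s(s+5.7)). The closed-loop characteristic equation is s² + (5.7 + 5·0.78)s + 5·6.75 = 0.
That is s² + 9.6s + 33.75 = 0, so ω_n = 5.809 rad/s and ζ = 9.6/(2·5.809) = 0.8262.
%OS = 100·exp(−πζ/√(1−ζ²)) = 0.997%.

0.997%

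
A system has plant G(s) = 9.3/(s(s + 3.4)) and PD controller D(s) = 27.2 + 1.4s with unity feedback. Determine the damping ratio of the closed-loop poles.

ζ = 0.516

Forward path: (27.2 + 1.4s)·9.3/(s(s+3.4)). The closed-loop characteristic equation is s² + (3.4 + 9.3·1.4)s + 9.3·27.2 = 0.
That is s² + 16.42s + 253 = 0, so ω_n = 15.9 rad/s and ζ = 16.42/(2·15.9) = 0.5162.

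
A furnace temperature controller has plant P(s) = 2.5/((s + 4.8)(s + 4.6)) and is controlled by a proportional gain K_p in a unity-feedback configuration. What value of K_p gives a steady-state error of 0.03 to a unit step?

K_p = 286

The loop is type 0, so e_ss(step) = 1/(1 + K_pos) with K_pos = K_p·P(0).
P(0) = 0.1132. Require 1/(1 + K_p·0.1132) = 0.03, so 1 + 0.1132·K_p = 33.33.
K_p = (33.33 − 1)/0.1132 = 286.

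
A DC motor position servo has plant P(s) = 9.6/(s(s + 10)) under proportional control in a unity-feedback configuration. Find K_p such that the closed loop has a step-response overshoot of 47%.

From %OS = 100·exp(−πζ/√(1−ζ²)) = 47%, ζ = −ln(0.47)/√(π²+ln²(0.47)) = 0.2337.
Characteristic equation s² + 10s + 9.6K_p = 0 gives ζ = 10/(2√(9.6K_p)).
Setting ζ = 0.2337: √(9.6K_p) = 10/(2·0.2337) = 21.4, so K_p = 457.8/9.6 = 47.7.

K_p = 47.7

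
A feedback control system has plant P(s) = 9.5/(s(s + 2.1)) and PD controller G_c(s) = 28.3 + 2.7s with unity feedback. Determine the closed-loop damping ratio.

Forward path: (28.3 + 2.7s)·9.5/(s(s+2.1)). The closed-loop characteristic equation is s² + (2.1 + 9.5·2.7)s + 9.5·28.3 = 0.
That is s² + 27.75s + 268.9 = 0, so ω_n = 16.4 rad/s and ζ = 27.75/(2·16.4) = 0.8462.

ζ = 0.846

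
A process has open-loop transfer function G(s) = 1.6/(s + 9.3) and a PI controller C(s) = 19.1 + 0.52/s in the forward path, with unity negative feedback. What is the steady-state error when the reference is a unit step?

The open loop C(s)G(s) has a pole at the origin (type 1), so the static position error constant is infinite and e_ss = 1/(1+∞) = 0.

0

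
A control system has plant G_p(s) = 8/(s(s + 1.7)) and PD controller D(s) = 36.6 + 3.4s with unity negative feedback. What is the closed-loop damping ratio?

Forward path: (36.6 + 3.4s)·8/(s(s+1.7)). The closed-loop characteristic equation is s² + (1.7 + 8·3.4)s + 8·36.6 = 0.
That is s² + 28.9s + 292.8 = 0, so ω_n = 17.11 rad/s and ζ = 28.9/(2·17.11) = 0.8445.

ζ = 0.844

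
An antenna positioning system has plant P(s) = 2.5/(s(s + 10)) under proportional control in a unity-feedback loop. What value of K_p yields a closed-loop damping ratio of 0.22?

K_p = 207

Closed-loop characteristic equation: s² + 10s + K_p·2.5 = 0.
So ω_n = √(2.5K_p) and 2ζω_n = 10, giving ζ = 10/(2√(2.5K_p)).
Setting ζ = 0.22: √(2.5K_p) = 10/(2·0.22) = 22.73, so K_p = 516.5/2.5 = 207.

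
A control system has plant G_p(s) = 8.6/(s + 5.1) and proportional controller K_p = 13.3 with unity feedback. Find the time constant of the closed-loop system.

τ = 0.00837 s

Closed-loop transfer function: T(s) = K_p·G_p(s)/(1 + K_p·G_p(s)) = 114.4/(s + 5.1 + 114.4) = 114.4/(s + 119.5).
Time constant τ = 1/119.5 = 0.00837 s.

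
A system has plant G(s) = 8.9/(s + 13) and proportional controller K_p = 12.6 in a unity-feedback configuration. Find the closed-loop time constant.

τ = 0.00799 s

Closed-loop transfer function: T(s) = K_p·G(s)/(1 + K_p·G(s)) = 112.1/(s + 13 + 112.1) = 112.1/(s + 125.1).
Time constant τ = 1/125.1 = 0.00799 s.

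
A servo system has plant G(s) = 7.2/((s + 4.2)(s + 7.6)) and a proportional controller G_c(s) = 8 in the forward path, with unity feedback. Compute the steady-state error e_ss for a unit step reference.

The loop is type 0. Static position error constant K_pos = G_c(0)·G(0) = 8·0.2256 = 1.805.
Steady-state error to a unit step: e_ss = 1/(1+K_pos) = 1/2.805 = 0.357.

0.357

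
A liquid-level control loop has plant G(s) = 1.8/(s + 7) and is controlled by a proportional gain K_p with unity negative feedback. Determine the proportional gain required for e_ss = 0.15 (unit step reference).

Steady-state error for a unit step on this type-0 loop is 1/(1 + K_p·G(0)).
G(0) = 0.2571. Require 1/(1 + K_p·0.2571) = 0.15, so 1 + 0.2571·K_p = 6.667.
K_p = (6.667 − 1)/0.2571 = 22.

K_p = 22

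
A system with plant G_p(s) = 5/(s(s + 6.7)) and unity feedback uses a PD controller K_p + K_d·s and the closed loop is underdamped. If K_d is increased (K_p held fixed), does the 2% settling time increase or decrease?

Characteristic equation s² + (6.7 + 5K_d)s + 5K_p = 0: raising K_d increases ζω_n = (6.7+5K_d)/2 while the loop stays underdamped, so T_s ≈ 4/(ζω_n) decreases.

decrease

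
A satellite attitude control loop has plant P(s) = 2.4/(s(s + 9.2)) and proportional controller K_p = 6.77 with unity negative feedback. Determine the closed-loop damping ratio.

ζ = 1.14

The closed-loop denominator is s(s+9.2) + 6.77·2.4 = s² + 9.2s + 16.25.
Matching s² + 2ζω_n s + ω_n²: ω_n = √16.25 = 4.031 rad/s and 2ζω_n = 9.2, so ζ = 9.2/(2·4.031) = 1.14.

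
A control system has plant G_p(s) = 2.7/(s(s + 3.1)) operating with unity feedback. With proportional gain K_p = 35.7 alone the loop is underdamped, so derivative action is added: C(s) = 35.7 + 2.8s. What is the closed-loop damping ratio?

Forward path: (35.7 + 2.8s)·2.7/(s(s+3.1)). The closed-loop characteristic equation is s² + (3.1 + 2.7·2.8)s + 2.7·35.7 = 0.
That is s² + 10.66s + 96.39 = 0, so ω_n = 9.818 rad/s and ζ = 10.66/(2·9.818) = 0.5429.

ζ = 0.543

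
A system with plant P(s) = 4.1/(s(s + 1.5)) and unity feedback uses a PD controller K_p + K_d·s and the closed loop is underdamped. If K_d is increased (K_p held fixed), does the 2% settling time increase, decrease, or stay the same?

Characteristic equation s² + (1.5 + 4.1K_d)s + 4.1K_p = 0: raising K_d increases ζω_n = (1.5+4.1K_d)/2 while the loop stays underdamped, so T_s ≈ 4/(ζω_n) decreases.

decrease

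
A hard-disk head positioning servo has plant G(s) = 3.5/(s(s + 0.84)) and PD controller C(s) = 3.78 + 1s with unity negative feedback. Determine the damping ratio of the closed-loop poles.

ζ = 0.597

Forward path: (3.78 + 1s)·3.5/(s(s+0.84)). The closed-loop characteristic equation is s² + (0.84 + 3.5·1)s + 3.5·3.78 = 0.
That is s² + 4.34s + 13.23 = 0, so ω_n = 3.637 rad/s and ζ = 4.34/(2·3.637) = 0.5966.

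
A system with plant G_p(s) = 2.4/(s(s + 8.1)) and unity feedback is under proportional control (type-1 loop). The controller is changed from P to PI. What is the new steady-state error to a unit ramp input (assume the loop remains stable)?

0

The integrator raises the loop to type 2, so K_v → ∞ and e_ss to a ramp is zero.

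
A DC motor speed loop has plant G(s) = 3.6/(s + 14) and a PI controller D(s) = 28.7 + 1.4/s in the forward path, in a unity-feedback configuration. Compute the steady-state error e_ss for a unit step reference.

0

The open loop D(s)G(s) has a pole at the origin (type 1), so the static position error constant is infinite and e_ss = 1/(1+∞) = 0.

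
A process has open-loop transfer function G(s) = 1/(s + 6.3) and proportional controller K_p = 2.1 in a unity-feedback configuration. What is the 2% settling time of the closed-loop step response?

Closed-loop transfer function: T(s) = K_p·G(s)/(1 + K_p·G(s)) = 2.1/(s + 6.3 + 2.1) = 2.1/(s + 8.4).
Time constant τ = 1/8.4 = 0.119 s, so the 2% settling time is about 4τ = 0.476 s.

T_s ≈ 0.476 s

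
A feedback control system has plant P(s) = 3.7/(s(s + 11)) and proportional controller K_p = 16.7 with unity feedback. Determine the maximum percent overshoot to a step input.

4.61%

The closed-loop denominator s² + 11s + 61.79 gives ω_n = √61.79 = 7.861 and ζ = 11/(2ω_n) = 0.6997.
%OS = 100·exp(−πζ/√(1−ζ²)) = 100·exp(−π·0.6997/√0.5104) = 4.61%.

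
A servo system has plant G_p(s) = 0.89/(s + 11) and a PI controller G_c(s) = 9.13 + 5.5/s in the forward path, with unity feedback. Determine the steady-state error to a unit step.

The open loop G_c(s)G_p(s) has a pole at the origin (type 1), so the static position error constant is infinite and e_ss = 1/(1+∞) = 0.

0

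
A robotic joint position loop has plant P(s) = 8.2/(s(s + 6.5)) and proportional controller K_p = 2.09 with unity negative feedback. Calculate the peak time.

T_p = 1.23 s

From 1 + K_pP(s) = 0: s² + 6.5s + 17.14 = 0 ⇒ ω_n = 4.14, ζ = 0.7851.
Damped frequency ω_d = ω_n√(1−ζ²) = 2.564 rad/s, so peak time T_p = π/ω_d = 1.23 s.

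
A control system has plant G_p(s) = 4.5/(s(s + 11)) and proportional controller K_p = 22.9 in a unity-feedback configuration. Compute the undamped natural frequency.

ω_n = 10.2 rad/s

The closed-loop denominator is s(s+11) + 22.9·4.5 = s² + 11s + 103.
Matching s² + 2ζω_n s + ω_n²: ω_n = √103 = 10.15 rad/s and 2ζω_n = 11, so ζ = 11/(2·10.15) = 0.542.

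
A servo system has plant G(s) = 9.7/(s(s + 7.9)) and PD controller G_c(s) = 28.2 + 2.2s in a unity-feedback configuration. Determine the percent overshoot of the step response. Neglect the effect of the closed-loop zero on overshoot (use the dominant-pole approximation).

Forward path: (28.2 + 2.2s)·9.7/(s(s+7.9)). The closed-loop characteristic equation is s² + (7.9 + 9.7·2.2)s + 9.7·28.2 = 0.
That is s² + 29.24s + 273.5 = 0, so ω_n = 16.54 rad/s and ζ = 29.24/(2·16.54) = 0.884.
%OS = 100·exp(−πζ/√(1−ζ²)) = 0.263%.

0.263%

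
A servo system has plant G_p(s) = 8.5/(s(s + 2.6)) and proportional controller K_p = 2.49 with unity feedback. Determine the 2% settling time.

The closed-loop denominator s² + 2.6s + 21.17 gives ω_n = √21.17 = 4.601 and ζ = 2.6/(2ω_n) = 0.2826.
2% settling time T_s ≈ 4/(ζω_n) = 4/1.3 = 3.08 s.

T_s ≈ 3.08 s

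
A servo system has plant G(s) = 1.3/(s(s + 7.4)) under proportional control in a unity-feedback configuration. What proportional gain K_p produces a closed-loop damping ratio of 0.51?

K_p = 40.5

Closed-loop characteristic equation: s² + 7.4s + K_p·1.3 = 0.
So ω_n = √(1.3K_p) and 2ζω_n = 7.4, giving ζ = 7.4/(2√(1.3K_p)).
Setting ζ = 0.51: √(1.3K_p) = 7.4/(2·0.51) = 7.255, so K_p = 52.63/1.3 = 40.5.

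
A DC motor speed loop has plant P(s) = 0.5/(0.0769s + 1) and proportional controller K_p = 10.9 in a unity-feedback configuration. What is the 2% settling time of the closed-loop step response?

Closed loop: T(s) = K_p·P/(1+K_p·P) = 5.45/(0.0769s + 1 + 5.45), with pole at s = −(1 + 5.45)/0.0769 = −83.88.
τ = 1/83.88 = 0.01192 s, so 2% settling time ≈ 4τ = 0.0477 s.

T_s ≈ 0.0477 s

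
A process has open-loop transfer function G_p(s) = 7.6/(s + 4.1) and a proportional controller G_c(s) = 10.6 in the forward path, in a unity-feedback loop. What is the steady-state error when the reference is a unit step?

The loop is type 0. Static position error constant K_pos = G_c(0)·G_p(0) = 10.6·1.854 = 19.65.
Steady-state error to a unit step: e_ss = 1/(1+K_pos) = 1/20.65 = 0.0484.

0.0484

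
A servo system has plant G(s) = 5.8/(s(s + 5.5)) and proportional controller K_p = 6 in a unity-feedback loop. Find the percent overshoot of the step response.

19.1%

Closed-loop characteristic equation: s² + 5.5s + 34.8 = 0, so ω_n = 5.899 rad/s and ζ = 5.5/(2·5.899) = 0.4662.
%OS = 100·exp(−πζ/√(1−ζ²)) = 100·exp(−π·0.4662/√0.7827) = 19.1%.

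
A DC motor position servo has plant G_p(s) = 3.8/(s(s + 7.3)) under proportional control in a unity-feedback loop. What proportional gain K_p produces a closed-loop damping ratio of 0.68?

K_p = 7.58

Closed-loop characteristic equation: s² + 7.3s + K_p·3.8 = 0.
So ω_n = √(3.8K_p) and 2ζω_n = 7.3, giving ζ = 7.3/(2√(3.8K_p)).
Setting ζ = 0.68: √(3.8K_p) = 7.3/(2·0.68) = 5.368, so K_p = 28.81/3.8 = 7.58.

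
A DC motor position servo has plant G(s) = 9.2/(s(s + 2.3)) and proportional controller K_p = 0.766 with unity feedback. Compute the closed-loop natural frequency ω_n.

With unity feedback the closed-loop characteristic equation is s² + 2.3s + 0.766·9.2 = s² + 2.3s + 7.047 = 0.
So ω_n² = 7.047 ⇒ ω_n = 2.655 rad/s, and ζ = 2.3/(2ω_n) = 0.433.

ω_n = 2.65 rad/s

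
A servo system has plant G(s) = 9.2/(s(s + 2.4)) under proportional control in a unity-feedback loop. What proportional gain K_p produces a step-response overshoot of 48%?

K_p = 3.02

From %OS = 100·exp(−πζ/√(1−ζ²)) = 48%, ζ = −ln(0.48)/√(π²+ln²(0.48)) = 0.2275.
Characteristic equation s² + 2.4s + 9.2K_p = 0 gives ζ = 2.4/(2√(9.2K_p)).
Setting ζ = 0.2275: √(9.2K_p) = 2.4/(2·0.2275) = 5.275, so K_p = 27.82/9.2 = 3.02.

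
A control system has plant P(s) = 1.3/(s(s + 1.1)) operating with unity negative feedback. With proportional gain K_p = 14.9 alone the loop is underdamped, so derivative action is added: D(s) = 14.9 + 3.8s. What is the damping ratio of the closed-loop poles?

Forward path: (14.9 + 3.8s)·1.3/(s(s+1.1)). The closed-loop characteristic equation is s² + (1.1 + 1.3·3.8)s + 1.3·14.9 = 0.
That is s² + 6.04s + 19.37 = 0, so ω_n = 4.401 rad/s and ζ = 6.04/(2·4.401) = 0.6862.

ζ = 0.686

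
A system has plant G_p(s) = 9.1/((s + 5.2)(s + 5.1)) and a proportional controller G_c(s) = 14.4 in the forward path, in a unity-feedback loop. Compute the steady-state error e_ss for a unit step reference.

0.168

The loop is type 0. Static position error constant K_pos = G_c(0)·G_p(0) = 14.4·0.3431 = 4.941.
Steady-state error to a unit step: e_ss = 1/(1+K_pos) = 1/5.941 = 0.168.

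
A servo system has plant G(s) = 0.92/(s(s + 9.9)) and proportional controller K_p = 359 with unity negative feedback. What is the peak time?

T_p = 0.18 s

The closed-loop denominator s² + 9.9s + 330.3 gives ω_n = √330.3 = 18.17 and ζ = 9.9/(2ω_n) = 0.2724.
Damped frequency ω_d = ω_n√(1−ζ²) = 17.49 rad/s, so peak time T_p = π/ω_d = 0.18 s.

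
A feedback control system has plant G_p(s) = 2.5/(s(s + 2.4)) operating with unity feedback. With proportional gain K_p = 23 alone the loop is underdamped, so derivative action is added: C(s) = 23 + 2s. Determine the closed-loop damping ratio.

Forward path: (23 + 2s)·2.5/(s(s+2.4)). The closed-loop characteristic equation is s² + (2.4 + 2.5·2)s + 2.5·23 = 0.
That is s² + 7.4s + 57.5 = 0, so ω_n = 7.583 rad/s and ζ = 7.4/(2·7.583) = 0.4879.

ζ = 0.488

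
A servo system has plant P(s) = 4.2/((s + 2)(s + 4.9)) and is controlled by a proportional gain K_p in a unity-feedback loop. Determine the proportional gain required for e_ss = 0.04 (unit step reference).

Steady-state error for a unit step on this type-0 loop is 1/(1 + K_p·P(0)).
P(0) = 0.4286. Require 1/(1 + K_p·0.4286) = 0.04, so 1 + 0.4286·K_p = 25.
K_p = (25 − 1)/0.4286 = 56.

K_p = 56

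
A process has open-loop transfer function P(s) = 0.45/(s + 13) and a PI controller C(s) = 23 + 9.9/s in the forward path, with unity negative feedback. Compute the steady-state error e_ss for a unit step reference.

0

The open loop C(s)P(s) has a pole at the origin (type 1), so the static position error constant is infinite and e_ss = 1/(1+∞) = 0.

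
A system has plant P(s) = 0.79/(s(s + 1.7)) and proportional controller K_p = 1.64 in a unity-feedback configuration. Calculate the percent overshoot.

Closed-loop characteristic equation: s² + 1.7s + 1.296 = 0, so ω_n = 1.138 rad/s and ζ = 1.7/(2·1.138) = 0.7468.
%OS = 100·exp(−πζ/√(1−ζ²)) = 100·exp(−π·0.7468/√0.4423) = 2.94%.

2.94%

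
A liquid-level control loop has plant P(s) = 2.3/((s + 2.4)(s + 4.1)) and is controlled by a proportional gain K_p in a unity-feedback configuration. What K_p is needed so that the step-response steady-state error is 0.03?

K_p = 138

The loop is type 0, so e_ss(step) = 1/(1 + K_pos) with K_pos = K_p·P(0).
P(0) = 0.2337. Require 1/(1 + K_p·0.2337) = 0.03, so 1 + 0.2337·K_p = 33.33.
K_p = (33.33 − 1)/0.2337 = 138.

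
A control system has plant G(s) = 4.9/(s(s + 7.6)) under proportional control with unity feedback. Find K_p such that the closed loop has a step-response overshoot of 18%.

K_p = 12.8

From %OS = 100·exp(−πζ/√(1−ζ²)) = 18%, ζ = −ln(0.18)/√(π²+ln²(0.18)) = 0.4791.
Characteristic equation s² + 7.6s + 4.9K_p = 0 gives ζ = 7.6/(2√(4.9K_p)).
Setting ζ = 0.4791: √(4.9K_p) = 7.6/(2·0.4791) = 7.931, so K_p = 62.91/4.9 = 12.8.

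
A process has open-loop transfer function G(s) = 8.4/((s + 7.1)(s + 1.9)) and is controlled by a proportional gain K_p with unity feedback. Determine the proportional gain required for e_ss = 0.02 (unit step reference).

K_p = 78.7

For a type-0 loop with proportional control, e_ss = 1/(1 + K_p·G(0)).
G(0) = 0.6227. Require 1/(1 + K_p·0.6227) = 0.02, so 1 + 0.6227·K_p = 50.
K_p = (50 − 1)/0.6227 = 78.7.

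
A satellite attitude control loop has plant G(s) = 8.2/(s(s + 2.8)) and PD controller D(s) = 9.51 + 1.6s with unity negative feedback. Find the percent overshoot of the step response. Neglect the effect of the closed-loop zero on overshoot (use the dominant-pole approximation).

Forward path: (9.51 + 1.6s)·8.2/(s(s+2.8)). The closed-loop characteristic equation is s² + (2.8 + 8.2·1.6)s + 8.2·9.51 = 0.
That is s² + 15.92s + 77.98 = 0, so ω_n = 8.831 rad/s and ζ = 15.92/(2·8.831) = 0.9014.
%OS = 100·exp(−πζ/√(1−ζ²)) = 0.144%.

0.144%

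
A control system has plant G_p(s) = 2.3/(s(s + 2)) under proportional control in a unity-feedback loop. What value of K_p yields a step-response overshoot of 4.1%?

From %OS = 100·exp(−πζ/√(1−ζ²)) = 4.1%, ζ = −ln(0.041)/√(π²+ln²(0.041)) = 0.713.
Characteristic equation s² + 2s + 2.3K_p = 0 gives ζ = 2/(2√(2.3K_p)).
Setting ζ = 0.713: √(2.3K_p) = 2/(2·0.713) = 1.403, so K_p = 1.967/2.3 = 0.855.

K_p = 0.855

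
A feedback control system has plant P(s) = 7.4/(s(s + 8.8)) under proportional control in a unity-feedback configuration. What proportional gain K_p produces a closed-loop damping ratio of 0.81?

Closed-loop characteristic equation: s² + 8.8s + K_p·7.4 = 0.
So ω_n = √(7.4K_p) and 2ζω_n = 8.8, giving ζ = 8.8/(2√(7.4K_p)).
Setting ζ = 0.81: √(7.4K_p) = 8.8/(2·0.81) = 5.432, so K_p = 29.51/7.4 = 3.99.

K_p = 3.99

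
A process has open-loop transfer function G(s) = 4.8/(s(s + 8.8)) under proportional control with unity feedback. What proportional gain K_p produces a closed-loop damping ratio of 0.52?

K_p = 14.9

Closed-loop characteristic equation: s² + 8.8s + K_p·4.8 = 0.
So ω_n = √(4.8K_p) and 2ζω_n = 8.8, giving ζ = 8.8/(2√(4.8K_p)).
Setting ζ = 0.52: √(4.8K_p) = 8.8/(2·0.52) = 8.462, so K_p = 71.6/4.8 = 14.9.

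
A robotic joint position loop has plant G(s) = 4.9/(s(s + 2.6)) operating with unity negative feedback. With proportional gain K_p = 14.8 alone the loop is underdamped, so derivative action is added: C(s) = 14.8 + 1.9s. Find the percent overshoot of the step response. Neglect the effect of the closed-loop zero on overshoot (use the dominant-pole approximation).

Forward path: (14.8 + 1.9s)·4.9/(s(s+2.6)). The closed-loop characteristic equation is s² + (2.6 + 4.9·1.9)s + 4.9·14.8 = 0.
That is s² + 11.91s + 72.52 = 0, so ω_n = 8.516 rad/s and ζ = 11.91/(2·8.516) = 0.6993.
%OS = 100·exp(−πζ/√(1−ζ²)) = 4.63%.

4.63%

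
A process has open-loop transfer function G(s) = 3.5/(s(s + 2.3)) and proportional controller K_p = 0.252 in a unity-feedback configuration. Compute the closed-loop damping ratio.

ζ = 1.22

The closed-loop denominator is s(s+2.3) + 0.252·3.5 = s² + 2.3s + 0.882.
So ω_n² = 0.882 ⇒ ω_n = 0.9391 rad/s, and ζ = 2.3/(2ω_n) = 1.22.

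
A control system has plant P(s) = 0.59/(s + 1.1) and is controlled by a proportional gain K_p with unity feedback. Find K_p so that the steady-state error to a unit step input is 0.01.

Steady-state error for a unit step on this type-0 loop is 1/(1 + K_p·P(0)).
P(0) = 0.5364. Require 1/(1 + K_p·0.5364) = 0.01, so 1 + 0.5364·K_p = 100.
K_p = (100 − 1)/0.5364 = 185.

K_p = 185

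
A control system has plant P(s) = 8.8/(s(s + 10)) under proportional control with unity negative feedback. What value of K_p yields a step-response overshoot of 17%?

From %OS = 100·exp(−πζ/√(1−ζ²)) = 17%, ζ = −ln(0.17)/√(π²+ln²(0.17)) = 0.4913.
Characteristic equation s² + 10s + 8.8K_p = 0 gives ζ = 10/(2√(8.8K_p)).
Setting ζ = 0.4913: √(8.8K_p) = 10/(2·0.4913) = 10.18, so K_p = 103.6/8.8 = 11.8.

K_p = 11.8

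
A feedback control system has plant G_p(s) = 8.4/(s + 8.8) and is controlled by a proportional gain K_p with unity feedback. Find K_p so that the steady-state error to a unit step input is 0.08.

K_p = 12

Steady-state error for a unit step on this type-0 loop is 1/(1 + K_p·G_p(0)).
G_p(0) = 0.9545. Require 1/(1 + K_p·0.9545) = 0.08, so 1 + 0.9545·K_p = 12.5.
K_p = (12.5 − 1)/0.9545 = 12.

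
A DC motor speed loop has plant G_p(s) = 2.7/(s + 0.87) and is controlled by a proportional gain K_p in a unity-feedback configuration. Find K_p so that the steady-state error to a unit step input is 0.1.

K_p = 2.9

The loop is type 0, so e_ss(step) = 1/(1 + K_pos) with K_pos = K_p·G_p(0).
G_p(0) = 3.103. Require 1/(1 + K_p·3.103) = 0.1, so 1 + 3.103·K_p = 10.
K_p = (10 − 1)/3.103 = 2.9.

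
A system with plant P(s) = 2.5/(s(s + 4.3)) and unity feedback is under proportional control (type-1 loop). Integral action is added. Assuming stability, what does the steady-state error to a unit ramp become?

The integrator raises the loop to type 2, so K_v → ∞ and e_ss to a ramp is zero.

0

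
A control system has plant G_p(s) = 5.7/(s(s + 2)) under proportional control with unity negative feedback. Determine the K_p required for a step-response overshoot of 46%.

K_p = 3.05

From %OS = 100·exp(−πζ/√(1−ζ²)) = 46%, ζ = −ln(0.46)/√(π²+ln²(0.46)) = 0.24.
Characteristic equation s² + 2s + 5.7K_p = 0 gives ζ = 2/(2√(5.7K_p)).
Setting ζ = 0.24: √(5.7K_p) = 2/(2·0.24) = 4.167, so K_p = 17.37/5.7 = 3.05.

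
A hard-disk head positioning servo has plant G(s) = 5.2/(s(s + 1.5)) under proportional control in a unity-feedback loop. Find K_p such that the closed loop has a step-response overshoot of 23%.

From %OS = 100·exp(−πζ/√(1−ζ²)) = 23%, ζ = −ln(0.23)/√(π²+ln²(0.23)) = 0.4237.
Characteristic equation s² + 1.5s + 5.2K_p = 0 gives ζ = 1.5/(2√(5.2K_p)).
Setting ζ = 0.4237: √(5.2K_p) = 1.5/(2·0.4237) = 1.77, so K_p = 3.133/5.2 = 0.602.

K_p = 0.602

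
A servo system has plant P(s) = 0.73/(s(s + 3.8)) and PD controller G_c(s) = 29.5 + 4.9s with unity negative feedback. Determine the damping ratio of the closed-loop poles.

ζ = 0.795

Forward path: (29.5 + 4.9s)·0.73/(s(s+3.8)). The closed-loop characteristic equation is s² + (3.8 + 0.73·4.9)s + 0.73·29.5 = 0.
That is s² + 7.377s + 21.54 = 0, so ω_n = 4.641 rad/s and ζ = 7.377/(2·4.641) = 0.7948.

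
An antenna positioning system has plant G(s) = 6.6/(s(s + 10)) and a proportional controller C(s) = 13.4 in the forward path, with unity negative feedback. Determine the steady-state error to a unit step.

The open loop C(s)G(s) has a pole at the origin (type 1), so the static position error constant is infinite and e_ss = 1/(1+∞) = 0.

0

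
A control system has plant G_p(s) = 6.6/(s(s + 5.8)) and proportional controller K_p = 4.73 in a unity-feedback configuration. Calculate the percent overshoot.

The closed-loop denominator s² + 5.8s + 31.22 gives ω_n = √31.22 = 5.587 and ζ = 5.8/(2ω_n) = 0.519.
%OS = 100·exp(−πζ/√(1−ζ²)) = 100·exp(−π·0.519/√0.7306) = 14.8%.

14.8%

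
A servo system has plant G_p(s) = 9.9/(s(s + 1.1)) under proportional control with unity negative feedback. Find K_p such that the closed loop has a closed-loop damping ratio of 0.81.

K_p = 0.0466

Closed-loop characteristic equation: s² + 1.1s + K_p·9.9 = 0.
So ω_n = √(9.9K_p) and 2ζω_n = 1.1, giving ζ = 1.1/(2√(9.9K_p)).
Setting ζ = 0.81: √(9.9K_p) = 1.1/(2·0.81) = 0.679, so K_p = 0.4611/9.9 = 0.0466.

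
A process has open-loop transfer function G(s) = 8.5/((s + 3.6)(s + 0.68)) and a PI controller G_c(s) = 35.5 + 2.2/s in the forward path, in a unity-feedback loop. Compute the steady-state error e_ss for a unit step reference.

The open loop G_c(s)G(s) has a pole at the origin (type 1), so the static position error constant is infinite and e_ss = 1/(1+∞) = 0.

0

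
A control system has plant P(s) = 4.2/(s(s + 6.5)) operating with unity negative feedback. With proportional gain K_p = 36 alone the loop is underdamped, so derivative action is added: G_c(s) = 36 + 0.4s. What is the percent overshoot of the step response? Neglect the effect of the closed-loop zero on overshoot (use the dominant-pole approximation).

33%

Forward path: (36 + 0.4s)·4.2/(s(s+6.5)). The closed-loop characteristic equation is s² + (6.5 + 4.2·0.4)s + 4.2·36 = 0.
That is s² + 8.18s + 151.2 = 0, so ω_n = 12.3 rad/s and ζ = 8.18/(2·12.3) = 0.3326.
%OS = 100·exp(−πζ/√(1−ζ²)) = 33%.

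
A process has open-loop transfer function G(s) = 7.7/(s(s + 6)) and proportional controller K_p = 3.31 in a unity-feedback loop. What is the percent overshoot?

9.82%

Closed-loop characteristic equation: s² + 6s + 25.49 = 0, so ω_n = 5.048 rad/s and ζ = 6/(2·5.048) = 0.5942.
%OS = 100·exp(−πζ/√(1−ζ²)) = 100·exp(−π·0.5942/√0.6469) = 9.82%.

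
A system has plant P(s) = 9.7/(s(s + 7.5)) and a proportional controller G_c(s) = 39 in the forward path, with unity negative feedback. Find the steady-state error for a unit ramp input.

The loop has one pole at the origin (type 1). Velocity error constant K_v = lim_{s→0} s·G_c(s)P(s) = 39·9.7/7.5 = 50.44.
Steady-state error to a unit ramp: e_ss = 1/K_v = 0.0198.

0.0198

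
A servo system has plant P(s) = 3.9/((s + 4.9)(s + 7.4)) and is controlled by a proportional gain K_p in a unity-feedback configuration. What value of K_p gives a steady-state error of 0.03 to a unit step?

K_p = 301

For a type-0 loop with proportional control, e_ss = 1/(1 + K_p·P(0)).
P(0) = 0.1076. Require 1/(1 + K_p·0.1076) = 0.03, so 1 + 0.1076·K_p = 33.33.
K_p = (33.33 − 1)/0.1076 = 301.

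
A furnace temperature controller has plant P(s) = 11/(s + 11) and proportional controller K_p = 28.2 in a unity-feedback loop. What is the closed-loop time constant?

Closed-loop transfer function: T(s) = K_p·P(s)/(1 + K_p·P(s)) = 310.2/(s + 11 + 310.2) = 310.2/(s + 321.2).
Time constant τ = 1/321.2 = 0.00311 s.

τ = 0.00311 s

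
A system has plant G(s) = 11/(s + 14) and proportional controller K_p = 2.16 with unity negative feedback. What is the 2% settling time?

T_s ≈ 0.106 s

Closed-loop transfer function: T(s) = K_p·G(s)/(1 + K_p·G(s)) = 23.76/(s + 14 + 23.76) = 23.76/(s + 37.76).
Time constant τ = 1/37.76 = 0.02648 s, so the 2% settling time is about 4τ = 0.106 s.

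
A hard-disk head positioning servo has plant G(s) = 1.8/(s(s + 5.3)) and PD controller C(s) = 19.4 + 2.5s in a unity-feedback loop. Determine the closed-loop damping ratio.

Forward path: (19.4 + 2.5s)·1.8/(s(s+5.3)). The closed-loop characteristic equation is s² + (5.3 + 1.8·2.5)s + 1.8·19.4 = 0.
That is s² + 9.8s + 34.92 = 0, so ω_n = 5.909 rad/s and ζ = 9.8/(2·5.909) = 0.8292.

ζ = 0.829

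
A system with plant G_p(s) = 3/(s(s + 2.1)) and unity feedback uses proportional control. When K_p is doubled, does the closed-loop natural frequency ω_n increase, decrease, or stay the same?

ω_n = √(3·K_p), which grows with K_p.

increase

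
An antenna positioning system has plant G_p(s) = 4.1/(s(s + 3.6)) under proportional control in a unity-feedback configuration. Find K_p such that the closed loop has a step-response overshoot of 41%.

K_p = 10.6

From %OS = 100·exp(−πζ/√(1−ζ²)) = 41%, ζ = −ln(0.41)/√(π²+ln²(0.41)) = 0.273.
Characteristic equation s² + 3.6s + 4.1K_p = 0 gives ζ = 3.6/(2√(4.1K_p)).
Setting ζ = 0.273: √(4.1K_p) = 3.6/(2·0.273) = 6.593, so K_p = 43.47/4.1 = 10.6.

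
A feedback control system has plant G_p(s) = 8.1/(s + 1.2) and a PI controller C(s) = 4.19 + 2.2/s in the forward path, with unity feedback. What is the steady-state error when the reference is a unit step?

The open loop C(s)G_p(s) has a pole at the origin (type 1), so the static position error constant is infinite and e_ss = 1/(1+∞) = 0.

0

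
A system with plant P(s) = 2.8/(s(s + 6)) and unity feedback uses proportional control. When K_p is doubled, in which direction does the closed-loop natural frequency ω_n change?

increase

ω_n = √(2.8·K_p), which grows with K_p.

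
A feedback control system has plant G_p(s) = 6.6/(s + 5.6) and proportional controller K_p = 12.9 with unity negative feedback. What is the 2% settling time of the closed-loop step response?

Closed-loop transfer function: T(s) = K_p·G_p(s)/(1 + K_p·G_p(s)) = 85.14/(s + 5.6 + 85.14) = 85.14/(s + 90.74).
Time constant τ = 1/90.74 = 0.01102 s, so the 2% settling time is about 4τ = 0.0441 s.

T_s ≈ 0.0441 s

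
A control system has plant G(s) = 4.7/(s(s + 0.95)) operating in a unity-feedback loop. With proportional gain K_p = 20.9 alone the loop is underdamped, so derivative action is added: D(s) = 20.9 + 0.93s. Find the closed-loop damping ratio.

Forward path: (20.9 + 0.93s)·4.7/(s(s+0.95)). The closed-loop characteristic equation is s² + (0.95 + 4.7·0.93)s + 4.7·20.9 = 0.
That is s² + 5.321s + 98.23 = 0, so ω_n = 9.911 rad/s and ζ = 5.321/(2·9.911) = 0.2684.

ζ = 0.268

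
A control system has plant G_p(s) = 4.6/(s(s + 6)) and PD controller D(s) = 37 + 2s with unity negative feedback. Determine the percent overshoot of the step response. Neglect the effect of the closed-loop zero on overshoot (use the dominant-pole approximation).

Forward path: (37 + 2s)·4.6/(s(s+6)). The closed-loop characteristic equation is s² + (6 + 4.6·2)s + 4.6·37 = 0.
That is s² + 15.2s + 170.2 = 0, so ω_n = 13.05 rad/s and ζ = 15.2/(2·13.05) = 0.5826.
%OS = 100·exp(−πζ/√(1−ζ²)) = 10.5%.

10.5%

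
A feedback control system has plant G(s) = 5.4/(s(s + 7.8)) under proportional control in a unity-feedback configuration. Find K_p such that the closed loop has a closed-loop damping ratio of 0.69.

Closed-loop characteristic equation: s² + 7.8s + K_p·5.4 = 0.
So ω_n = √(5.4K_p) and 2ζω_n = 7.8, giving ζ = 7.8/(2√(5.4K_p)).
Setting ζ = 0.69: √(5.4K_p) = 7.8/(2·0.69) = 5.652, so K_p = 31.95/5.4 = 5.92.

K_p = 5.92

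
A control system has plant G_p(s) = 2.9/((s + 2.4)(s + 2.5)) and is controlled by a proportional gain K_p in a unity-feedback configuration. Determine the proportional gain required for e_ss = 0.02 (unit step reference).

Steady-state error for a unit step on this type-0 loop is 1/(1 + K_p·G_p(0)).
G_p(0) = 0.4833. Require 1/(1 + K_p·0.4833) = 0.02, so 1 + 0.4833·K_p = 50.
K_p = (50 − 1)/0.4833 = 101.

K_p = 101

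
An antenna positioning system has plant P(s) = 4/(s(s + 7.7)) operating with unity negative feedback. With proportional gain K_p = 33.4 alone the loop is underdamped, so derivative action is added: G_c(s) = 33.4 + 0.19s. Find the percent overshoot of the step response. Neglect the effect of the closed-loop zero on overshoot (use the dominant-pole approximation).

29.1%

Forward path: (33.4 + 0.19s)·4/(s(s+7.7)). The closed-loop characteristic equation is s² + (7.7 + 4·0.19)s + 4·33.4 = 0.
That is s² + 8.46s + 133.6 = 0, so ω_n = 11.56 rad/s and ζ = 8.46/(2·11.56) = 0.366.
%OS = 100·exp(−πζ/√(1−ζ²)) = 29.1%.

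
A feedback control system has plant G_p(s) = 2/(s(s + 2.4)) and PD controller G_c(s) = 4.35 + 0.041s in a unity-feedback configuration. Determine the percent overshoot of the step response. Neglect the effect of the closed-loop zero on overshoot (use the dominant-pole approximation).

23.3%

Forward path: (4.35 + 0.041s)·2/(s(s+2.4)). The closed-loop characteristic equation is s² + (2.4 + 2·0.041)s + 2·4.35 = 0.
That is s² + 2.482s + 8.7 = 0, so ω_n = 2.95 rad/s and ζ = 2.482/(2·2.95) = 0.4207.
%OS = 100·exp(−πζ/√(1−ζ²)) = 23.3%.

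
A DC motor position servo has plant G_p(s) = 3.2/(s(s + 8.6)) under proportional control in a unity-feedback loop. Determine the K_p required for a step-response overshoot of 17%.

K_p = 23.9

From %OS = 100·exp(−πζ/√(1−ζ²)) = 17%, ζ = −ln(0.17)/√(π²+ln²(0.17)) = 0.4913.
Characteristic equation s² + 8.6s + 3.2K_p = 0 gives ζ = 8.6/(2√(3.2K_p)).
Setting ζ = 0.4913: √(3.2K_p) = 8.6/(2·0.4913) = 8.753, so K_p = 76.61/3.2 = 23.9.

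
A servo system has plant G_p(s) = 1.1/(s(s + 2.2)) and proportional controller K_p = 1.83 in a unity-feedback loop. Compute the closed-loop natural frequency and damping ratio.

The closed-loop denominator is s(s+2.2) + 1.83·1.1 = s² + 2.2s + 2.013.
So ω_n² = 2.013 ⇒ ω_n = 1.419 rad/s, and ζ = 2.2/(2ω_n) = 0.775.

ω_n = 1.42 rad/s, ζ = 0.775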